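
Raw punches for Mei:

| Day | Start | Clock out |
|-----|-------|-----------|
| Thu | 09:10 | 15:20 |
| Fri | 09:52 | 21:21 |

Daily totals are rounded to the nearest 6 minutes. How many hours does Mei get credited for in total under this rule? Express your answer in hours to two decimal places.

17.70 hours

Thu: 09:10–15:20 = 6 h 10 min → rounds to 6 h 12 min
Fri: 09:52–21:21 = 11 h 29 min → rounds to 11 h 30 min
Total credited: 17 h 42 min.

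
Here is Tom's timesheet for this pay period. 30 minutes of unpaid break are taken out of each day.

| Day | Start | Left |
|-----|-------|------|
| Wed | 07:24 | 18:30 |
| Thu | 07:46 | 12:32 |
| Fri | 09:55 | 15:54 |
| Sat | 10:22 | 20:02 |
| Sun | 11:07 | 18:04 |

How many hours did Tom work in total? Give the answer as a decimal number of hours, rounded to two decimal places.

Wed: 07:24–18:30 = 11 h 6 min; less 30 min break → 10 h 36 min
Thu: 07:46–12:32 = 4 h 46 min; less 30 min break → 4 h 16 min
Fri: 09:55–15:54 = 5 h 59 min; less 30 min break → 5 h 29 min
Sat: 10:22–20:02 = 9 h 40 min; less 30 min break → 9 h 10 min
Sun: 11:07–18:04 = 6 h 57 min; less 30 min break → 6 h 27 min
Total: 10 h 36 min + 4 h 16 min + 5 h 29 min + 9 h 10 min + 6 h 27 min = 35 h 58 min.

35.97 hours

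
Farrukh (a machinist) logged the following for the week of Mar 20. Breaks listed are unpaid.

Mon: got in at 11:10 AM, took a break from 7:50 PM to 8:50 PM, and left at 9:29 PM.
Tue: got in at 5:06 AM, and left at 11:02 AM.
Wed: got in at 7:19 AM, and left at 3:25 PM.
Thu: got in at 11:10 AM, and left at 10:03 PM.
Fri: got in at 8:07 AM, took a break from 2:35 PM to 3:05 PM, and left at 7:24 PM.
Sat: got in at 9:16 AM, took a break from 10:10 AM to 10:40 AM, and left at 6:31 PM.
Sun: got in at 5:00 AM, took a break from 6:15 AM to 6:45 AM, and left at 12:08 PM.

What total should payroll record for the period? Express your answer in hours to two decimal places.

60.40 hours

Mon: 11:10 AM–9:29 PM = 10 h 19 min; less 60 min break → 9 h 19 min
Tue: 5:06 AM–11:02 AM = 5 h 56 min
Wed: 7:19 AM–3:25 PM = 8 h 6 min
Thu: 11:10 AM–10:03 PM = 10 h 53 min
Fri: 8:07 AM–7:24 PM = 11 h 17 min; less 30 min break → 10 h 47 min
Sat: 9:16 AM–6:31 PM = 9 h 15 min; less 30 min break → 8 h 45 min
Sun: 5:00 AM–12:08 PM = 7 h 8 min; less 30 min break → 6 h 38 min
Total: 9 h 19 min + 5 h 56 min + 8 h 6 min + 10 h 53 min + 10 h 47 min + 8 h 45 min + 6 h 38 min = 60 h 24 min.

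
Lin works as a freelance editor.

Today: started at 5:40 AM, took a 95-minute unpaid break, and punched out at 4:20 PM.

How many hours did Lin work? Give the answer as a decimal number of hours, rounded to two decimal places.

9.08 hours

Today: 5:40 AM–4:20 PM = 10 h 40 min; less 95 min break → 9 h 5 min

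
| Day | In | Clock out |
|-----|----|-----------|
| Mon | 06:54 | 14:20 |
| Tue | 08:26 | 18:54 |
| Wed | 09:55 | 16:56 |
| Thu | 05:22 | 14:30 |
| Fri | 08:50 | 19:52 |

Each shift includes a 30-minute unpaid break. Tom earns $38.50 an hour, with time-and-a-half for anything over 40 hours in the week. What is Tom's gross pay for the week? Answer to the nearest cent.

Mon: 06:54–14:20 = 7 h 26 min; less 30 min break → 6 h 56 min
Tue: 08:26–18:54 = 10 h 28 min; less 30 min break → 9 h 58 min
Wed: 09:55–16:56 = 7 h 1 min; less 30 min break → 6 h 31 min
Thu: 05:22–14:30 = 9 h 8 min; less 30 min break → 8 h 38 min
Fri: 08:50–19:52 = 11 h 2 min; less 30 min break → 10 h 32 min
Total worked: 42 h 35 min = 2555 min.
Regular 40 h 0 min = 2400 min at $38.50/h; overtime 2 h 35 min = 155 min at $57.75/h.
Pay = (2400 × $38.50 + 155 × $57.75) ÷ 60 = $1689.19.

$1689.19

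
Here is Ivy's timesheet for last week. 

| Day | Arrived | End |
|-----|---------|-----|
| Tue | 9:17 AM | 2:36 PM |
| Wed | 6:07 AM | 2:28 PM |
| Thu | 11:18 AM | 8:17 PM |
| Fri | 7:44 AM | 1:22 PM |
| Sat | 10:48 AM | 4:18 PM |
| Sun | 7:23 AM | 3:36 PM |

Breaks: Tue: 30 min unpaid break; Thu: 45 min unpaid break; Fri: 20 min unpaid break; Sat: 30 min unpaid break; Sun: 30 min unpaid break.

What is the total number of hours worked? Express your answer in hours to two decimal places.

39.42 hours

Tue: 9:17 AM–2:36 PM = 5 h 19 min; less 30 min break → 4 h 49 min
Wed: 6:07 AM–2:28 PM = 8 h 21 min
Thu: 11:18 AM–8:17 PM = 8 h 59 min; less 45 min break → 8 h 14 min
Fri: 7:44 AM–1:22 PM = 5 h 38 min; less 20 min break → 5 h 18 min
Sat: 10:48 AM–4:18 PM = 5 h 30 min; less 30 min break → 5 h 0 min
Sun: 7:23 AM–3:36 PM = 8 h 13 min; less 30 min break → 7 h 43 min
Total: 4 h 49 min + 8 h 21 min + 8 h 14 min + 5 h 18 min + 5 h 0 min + 7 h 43 min = 39 h 25 min.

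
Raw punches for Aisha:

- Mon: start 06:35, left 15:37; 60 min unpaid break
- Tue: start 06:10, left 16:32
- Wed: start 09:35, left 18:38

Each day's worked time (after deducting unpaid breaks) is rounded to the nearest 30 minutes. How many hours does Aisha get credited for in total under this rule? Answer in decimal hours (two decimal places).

Mon: 06:35–15:37 = 9 h 2 min − 60 min = 8 h 2 min → rounds to 8 h 0 min
Tue: 06:10–16:32 = 10 h 22 min → rounds to 10 h 30 min
Wed: 09:35–18:38 = 9 h 3 min → rounds to 9 h 0 min
Total credited: 27 h 30 min.

27.50 hours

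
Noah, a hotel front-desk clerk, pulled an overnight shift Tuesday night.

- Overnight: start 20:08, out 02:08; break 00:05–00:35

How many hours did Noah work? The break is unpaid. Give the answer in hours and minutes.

5 h 30 min

Overnight: 20:08 → midnight = 3 h 52 min; midnight → 02:08 = 2 h 8 min; span 6 h 0 min; less 30 min break → 5 h 30 min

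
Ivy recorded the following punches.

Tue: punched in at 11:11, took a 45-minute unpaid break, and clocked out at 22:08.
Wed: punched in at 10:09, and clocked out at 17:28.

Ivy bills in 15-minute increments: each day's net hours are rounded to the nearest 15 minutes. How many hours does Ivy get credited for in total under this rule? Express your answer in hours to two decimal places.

Tue: 11:11–22:08 = 10 h 57 min − 45 min = 10 h 12 min → rounds to 10 h 15 min
Wed: 10:09–17:28 = 7 h 19 min → rounds to 7 h 15 min
Total credited: 17 h 30 min.

17.50 hours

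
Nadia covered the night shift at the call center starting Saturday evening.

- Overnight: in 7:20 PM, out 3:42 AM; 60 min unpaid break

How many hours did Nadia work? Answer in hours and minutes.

7 h 22 min

Overnight: 7:20 PM → midnight = 4 h 40 min; midnight → 3:42 AM = 3 h 42 min; span 8 h 22 min; less 60 min break → 7 h 22 min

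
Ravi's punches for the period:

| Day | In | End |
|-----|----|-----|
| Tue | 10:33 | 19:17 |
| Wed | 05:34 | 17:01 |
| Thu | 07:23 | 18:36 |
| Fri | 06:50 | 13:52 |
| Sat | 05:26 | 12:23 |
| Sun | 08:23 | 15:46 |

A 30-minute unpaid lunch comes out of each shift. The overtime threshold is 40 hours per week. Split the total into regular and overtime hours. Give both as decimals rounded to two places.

Regular 40.00 hours, overtime 9.77 hours

Tue: 10:33–19:17 = 8 h 44 min; less 30 min break → 8 h 14 min
Wed: 05:34–17:01 = 11 h 27 min; less 30 min break → 10 h 57 min
Thu: 07:23–18:36 = 11 h 13 min; less 30 min break → 10 h 43 min
Fri: 06:50–13:52 = 7 h 2 min; less 30 min break → 6 h 32 min
Sat: 05:26–12:23 = 6 h 57 min; less 30 min break → 6 h 27 min
Sun: 08:23–15:46 = 7 h 23 min; less 30 min break → 6 h 53 min
Total worked: 49 h 46 min = 49.77 h.
Threshold 40 h → overtime 9 h 46 min, regular 40 h 0 min.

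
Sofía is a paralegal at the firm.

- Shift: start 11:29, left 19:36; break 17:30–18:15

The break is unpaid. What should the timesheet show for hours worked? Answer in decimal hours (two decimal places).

Shift: 11:29–19:36 = 8 h 7 min; less 45 min break → 7 h 22 min

7.37 hours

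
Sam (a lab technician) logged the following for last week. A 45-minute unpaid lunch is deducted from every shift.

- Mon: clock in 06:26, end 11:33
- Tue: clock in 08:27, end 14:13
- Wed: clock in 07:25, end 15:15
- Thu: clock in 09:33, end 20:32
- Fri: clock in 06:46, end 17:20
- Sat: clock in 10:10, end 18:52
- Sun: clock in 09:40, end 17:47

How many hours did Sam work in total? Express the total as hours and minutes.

51 h 50 min

Mon: 06:26–11:33 = 5 h 7 min; less 45 min break → 4 h 22 min
Tue: 08:27–14:13 = 5 h 46 min; less 45 min break → 5 h 1 min
Wed: 07:25–15:15 = 7 h 50 min; less 45 min break → 7 h 5 min
Thu: 09:33–20:32 = 10 h 59 min; less 45 min break → 10 h 14 min
Fri: 06:46–17:20 = 10 h 34 min; less 45 min break → 9 h 49 min
Sat: 10:10–18:52 = 8 h 42 min; less 45 min break → 7 h 57 min
Sun: 09:40–17:47 = 8 h 7 min; less 45 min break → 7 h 22 min
Total: 4 h 22 min + 5 h 1 min + 7 h 5 min + 10 h 14 min + 9 h 49 min + 7 h 57 min + 7 h 22 min = 51 h 50 min.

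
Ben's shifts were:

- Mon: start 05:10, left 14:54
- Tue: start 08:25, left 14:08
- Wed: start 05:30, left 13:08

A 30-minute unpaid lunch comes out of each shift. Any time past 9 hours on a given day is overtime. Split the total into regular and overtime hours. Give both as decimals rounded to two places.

Regular 21.35 hours, overtime 0.23 hours

Mon: 05:10–14:54 = 9 h 44 min; less 30 min break → 9 h 14 min
Tue: 08:25–14:08 = 5 h 43 min; less 30 min break → 5 h 13 min
Wed: 05:30–13:08 = 7 h 38 min; less 30 min break → 7 h 8 min
Mon reg 9 h 0 min / OT 0 h 14 min; Tue reg 5 h 13 min / OT 0 h 0 min; Wed reg 7 h 8 min / OT 0 h 0 min.
Totals: regular 21 h 21 min, overtime 0 h 14 min.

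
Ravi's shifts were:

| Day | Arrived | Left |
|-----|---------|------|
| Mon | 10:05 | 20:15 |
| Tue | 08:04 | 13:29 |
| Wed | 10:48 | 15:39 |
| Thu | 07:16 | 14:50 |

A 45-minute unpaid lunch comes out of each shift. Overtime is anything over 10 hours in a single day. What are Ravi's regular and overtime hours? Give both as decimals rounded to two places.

Mon: 10:05–20:15 = 10 h 10 min; less 45 min break → 9 h 25 min
Tue: 08:04–13:29 = 5 h 25 min; less 45 min break → 4 h 40 min
Wed: 10:48–15:39 = 4 h 51 min; less 45 min break → 4 h 6 min
Thu: 07:16–14:50 = 7 h 34 min; less 45 min break → 6 h 49 min
Mon reg 9 h 25 min / OT 0 h 0 min; Tue reg 4 h 40 min / OT 0 h 0 min; Wed reg 4 h 6 min / OT 0 h 0 min; Thu reg 6 h 49 min / OT 0 h 0 min.
Totals: regular 25 h 0 min, overtime 0 h 0 min.

Regular 25.00 hours, overtime 0.00 hours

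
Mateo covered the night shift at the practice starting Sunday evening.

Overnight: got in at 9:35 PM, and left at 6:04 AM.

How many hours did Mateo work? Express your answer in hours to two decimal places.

Overnight: 9:35 PM → midnight = 2 h 25 min; midnight → 6:04 AM = 6 h 4 min; span 8 h 29 min

8.48 hours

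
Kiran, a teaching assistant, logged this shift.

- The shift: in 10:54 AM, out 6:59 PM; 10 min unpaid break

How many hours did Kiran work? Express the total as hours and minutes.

The shift: 10:54 AM–6:59 PM = 8 h 5 min; less 10 min break → 7 h 55 min

7 h 55 min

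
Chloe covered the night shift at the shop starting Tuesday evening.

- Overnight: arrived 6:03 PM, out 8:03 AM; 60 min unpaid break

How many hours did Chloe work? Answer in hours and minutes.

13 h 0 min

Overnight: 6:03 PM → midnight = 5 h 57 min; midnight → 8:03 AM = 8 h 3 min; span 14 h 0 min; less 60 min break → 13 h 0 min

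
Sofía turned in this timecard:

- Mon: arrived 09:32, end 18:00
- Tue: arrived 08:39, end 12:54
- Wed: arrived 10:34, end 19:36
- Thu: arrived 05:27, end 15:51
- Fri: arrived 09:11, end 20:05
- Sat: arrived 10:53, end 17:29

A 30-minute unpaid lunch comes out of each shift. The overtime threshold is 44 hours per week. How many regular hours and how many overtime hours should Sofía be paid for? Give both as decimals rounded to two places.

Regular 44.00 hours, overtime 2.65 hours

Mon: 09:32–18:00 = 8 h 28 min; less 30 min break → 7 h 58 min
Tue: 08:39–12:54 = 4 h 15 min; less 30 min break → 3 h 45 min
Wed: 10:34–19:36 = 9 h 2 min; less 30 min break → 8 h 32 min
Thu: 05:27–15:51 = 10 h 24 min; less 30 min break → 9 h 54 min
Fri: 09:11–20:05 = 10 h 54 min; less 30 min break → 10 h 24 min
Sat: 10:53–17:29 = 6 h 36 min; less 30 min break → 6 h 6 min
Total worked: 46 h 39 min = 46.65 h.
Threshold 44 h → overtime 2 h 39 min, regular 44 h 0 min.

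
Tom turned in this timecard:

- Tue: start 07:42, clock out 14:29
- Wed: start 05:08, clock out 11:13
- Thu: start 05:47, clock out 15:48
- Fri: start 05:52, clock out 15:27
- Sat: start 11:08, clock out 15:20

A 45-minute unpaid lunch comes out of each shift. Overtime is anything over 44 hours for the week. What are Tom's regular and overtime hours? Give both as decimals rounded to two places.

Tue: 07:42–14:29 = 6 h 47 min; less 45 min break → 6 h 2 min
Wed: 05:08–11:13 = 6 h 5 min; less 45 min break → 5 h 20 min
Thu: 05:47–15:48 = 10 h 1 min; less 45 min break → 9 h 16 min
Fri: 05:52–15:27 = 9 h 35 min; less 45 min break → 8 h 50 min
Sat: 11:08–15:20 = 4 h 12 min; less 45 min break → 3 h 27 min
Total worked: 32 h 55 min = 32.92 h.
Threshold 44 h → overtime 0 h 0 min, regular 32 h 55 min.

Regular 32.92 hours, overtime 0.00 hours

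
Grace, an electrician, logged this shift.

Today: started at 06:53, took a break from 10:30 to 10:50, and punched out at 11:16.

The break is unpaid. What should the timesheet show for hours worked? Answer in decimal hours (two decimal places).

Today: 06:53–11:16 = 4 h 23 min; less 20 min break → 4 h 3 min

4.05 hours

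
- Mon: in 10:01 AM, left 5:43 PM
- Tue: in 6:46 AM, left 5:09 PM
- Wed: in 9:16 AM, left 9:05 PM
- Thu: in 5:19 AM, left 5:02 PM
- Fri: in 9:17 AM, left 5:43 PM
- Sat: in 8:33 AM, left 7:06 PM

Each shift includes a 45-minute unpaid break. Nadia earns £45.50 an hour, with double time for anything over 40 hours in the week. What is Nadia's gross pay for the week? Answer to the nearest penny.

Mon: 10:01 AM–5:43 PM = 7 h 42 min; less 45 min break → 6 h 57 min
Tue: 6:46 AM–5:09 PM = 10 h 23 min; less 45 min break → 9 h 38 min
Wed: 9:16 AM–9:05 PM = 11 h 49 min; less 45 min break → 11 h 4 min
Thu: 5:19 AM–5:02 PM = 11 h 43 min; less 45 min break → 10 h 58 min
Fri: 9:17 AM–5:43 PM = 8 h 26 min; less 45 min break → 7 h 41 min
Sat: 8:33 AM–7:06 PM = 10 h 33 min; less 45 min break → 9 h 48 min
Total worked: 56 h 6 min = 3366 min.
Regular 40 h 0 min = 2400 min at £45.50/h; overtime 16 h 6 min = 966 min at £91.00/h.
Pay = (2400 × £45.50 + 966 × £91.00) ÷ 60 = £3285.10.

£3285.10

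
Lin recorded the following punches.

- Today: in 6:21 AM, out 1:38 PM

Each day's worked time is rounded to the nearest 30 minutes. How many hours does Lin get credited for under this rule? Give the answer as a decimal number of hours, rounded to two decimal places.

Today: 6:21 AM–1:38 PM = 7 h 17 min → rounds to 7 h 30 min

7.50 hours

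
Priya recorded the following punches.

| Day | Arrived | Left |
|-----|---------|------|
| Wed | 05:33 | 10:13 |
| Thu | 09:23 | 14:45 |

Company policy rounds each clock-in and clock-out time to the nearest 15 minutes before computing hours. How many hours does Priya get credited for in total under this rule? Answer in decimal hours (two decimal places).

10.00 hours

Wed: in 05:33→05:30, out 10:13→10:15; 4 h 45 min
Thu: in 09:23→09:30, out 14:45→14:45; 5 h 15 min
Total credited: 10 h 0 min.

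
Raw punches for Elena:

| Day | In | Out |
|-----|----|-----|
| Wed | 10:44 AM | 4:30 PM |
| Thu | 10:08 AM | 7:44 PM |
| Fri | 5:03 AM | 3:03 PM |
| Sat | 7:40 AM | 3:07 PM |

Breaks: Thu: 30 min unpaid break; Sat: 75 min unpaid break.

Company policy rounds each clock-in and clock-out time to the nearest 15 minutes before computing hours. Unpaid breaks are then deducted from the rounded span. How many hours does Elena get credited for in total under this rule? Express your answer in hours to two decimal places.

Wed: in 10:44 AM→10:45 AM, out 4:30 PM→4:30 PM; 5 h 45 min
Thu: in 10:08 AM→10:15 AM, out 7:44 PM→7:45 PM; 9 h 30 min − 30 min = 9 h 0 min
Fri: in 5:03 AM→5:00 AM, out 3:03 PM→3:00 PM; 10 h 0 min
Sat: in 7:40 AM→7:45 AM, out 3:07 PM→3:00 PM; 7 h 15 min − 75 min = 6 h 0 min
Total credited: 30 h 45 min.

30.75 hours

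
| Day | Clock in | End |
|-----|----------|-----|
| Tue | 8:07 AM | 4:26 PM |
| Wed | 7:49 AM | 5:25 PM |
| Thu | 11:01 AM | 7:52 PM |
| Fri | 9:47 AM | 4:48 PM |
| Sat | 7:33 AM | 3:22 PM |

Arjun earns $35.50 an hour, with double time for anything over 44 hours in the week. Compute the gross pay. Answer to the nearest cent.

$1476.80

Tue: 8:07 AM–4:26 PM = 8 h 19 min
Wed: 7:49 AM–5:25 PM = 9 h 36 min
Thu: 11:01 AM–7:52 PM = 8 h 51 min
Fri: 9:47 AM–4:48 PM = 7 h 1 min
Sat: 7:33 AM–3:22 PM = 7 h 49 min
Total worked: 41 h 36 min = 2496 min.
Regular 41 h 36 min = 2496 min at $35.50/h; overtime 0 h 0 min = 0 min at $71.00/h.
Pay = (2496 × $35.50 + 0 × $71.00) ÷ 60 = $1476.80.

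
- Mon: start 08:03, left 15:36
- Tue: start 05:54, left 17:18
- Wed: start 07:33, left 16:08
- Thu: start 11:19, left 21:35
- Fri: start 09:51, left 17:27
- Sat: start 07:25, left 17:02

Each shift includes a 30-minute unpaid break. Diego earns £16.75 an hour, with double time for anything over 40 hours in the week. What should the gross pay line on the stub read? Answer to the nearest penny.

£1072.56

Mon: 08:03–15:36 = 7 h 33 min; less 30 min break → 7 h 3 min
Tue: 05:54–17:18 = 11 h 24 min; less 30 min break → 10 h 54 min
Wed: 07:33–16:08 = 8 h 35 min; less 30 min break → 8 h 5 min
Thu: 11:19–21:35 = 10 h 16 min; less 30 min break → 9 h 46 min
Fri: 09:51–17:27 = 7 h 36 min; less 30 min break → 7 h 6 min
Sat: 07:25–17:02 = 9 h 37 min; less 30 min break → 9 h 7 min
Total worked: 52 h 1 min = 3121 min.
Regular 40 h 0 min = 2400 min at £16.75/h; overtime 12 h 1 min = 721 min at £33.50/h.
Pay = (2400 × £16.75 + 721 × £33.50) ÷ 60 = £1072.56.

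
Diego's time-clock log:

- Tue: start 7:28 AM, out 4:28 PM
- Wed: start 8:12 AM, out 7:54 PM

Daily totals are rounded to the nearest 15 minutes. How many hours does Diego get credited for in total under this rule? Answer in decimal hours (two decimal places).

Tue: 7:28 AM–4:28 PM = 9 h 0 min → rounds to 9 h 0 min
Wed: 8:12 AM–7:54 PM = 11 h 42 min → rounds to 11 h 45 min
Total credited: 20 h 45 min.

20.75 hours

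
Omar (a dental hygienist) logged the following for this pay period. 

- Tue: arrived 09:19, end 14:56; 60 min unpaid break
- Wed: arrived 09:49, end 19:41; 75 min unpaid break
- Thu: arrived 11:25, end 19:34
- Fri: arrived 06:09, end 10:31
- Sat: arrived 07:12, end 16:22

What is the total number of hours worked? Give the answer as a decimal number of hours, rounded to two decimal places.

34.92 hours

Tue: 09:19–14:56 = 5 h 37 min; less 60 min break → 4 h 37 min
Wed: 09:49–19:41 = 9 h 52 min; less 75 min break → 8 h 37 min
Thu: 11:25–19:34 = 8 h 9 min
Fri: 06:09–10:31 = 4 h 22 min
Sat: 07:12–16:22 = 9 h 10 min
Total: 4 h 37 min + 8 h 37 min + 8 h 9 min + 4 h 22 min + 9 h 10 min = 34 h 55 min.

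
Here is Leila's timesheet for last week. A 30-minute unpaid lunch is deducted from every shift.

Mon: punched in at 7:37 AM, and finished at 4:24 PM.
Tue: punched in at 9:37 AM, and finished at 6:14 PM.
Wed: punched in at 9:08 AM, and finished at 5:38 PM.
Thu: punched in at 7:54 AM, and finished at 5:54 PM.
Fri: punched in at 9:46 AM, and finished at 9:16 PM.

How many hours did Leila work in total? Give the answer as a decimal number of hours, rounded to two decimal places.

44.90 hours

Mon: 7:37 AM–4:24 PM = 8 h 47 min; less 30 min break → 8 h 17 min
Tue: 9:37 AM–6:14 PM = 8 h 37 min; less 30 min break → 8 h 7 min
Wed: 9:08 AM–5:38 PM = 8 h 30 min; less 30 min break → 8 h 0 min
Thu: 7:54 AM–5:54 PM = 10 h 0 min; less 30 min break → 9 h 30 min
Fri: 9:46 AM–9:16 PM = 11 h 30 min; less 30 min break → 11 h 0 min
Total: 8 h 17 min + 8 h 7 min + 8 h 0 min + 9 h 30 min + 11 h 0 min = 44 h 54 min.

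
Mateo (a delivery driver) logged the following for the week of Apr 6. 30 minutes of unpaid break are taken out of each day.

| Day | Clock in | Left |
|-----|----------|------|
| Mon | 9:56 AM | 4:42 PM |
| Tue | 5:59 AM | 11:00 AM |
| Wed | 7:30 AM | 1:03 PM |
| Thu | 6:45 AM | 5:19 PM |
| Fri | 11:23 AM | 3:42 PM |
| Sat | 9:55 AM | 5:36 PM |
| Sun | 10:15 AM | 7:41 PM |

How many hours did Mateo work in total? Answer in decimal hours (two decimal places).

45.83 hours

Mon: 9:56 AM–4:42 PM = 6 h 46 min; less 30 min break → 6 h 16 min
Tue: 5:59 AM–11:00 AM = 5 h 1 min; less 30 min break → 4 h 31 min
Wed: 7:30 AM–1:03 PM = 5 h 33 min; less 30 min break → 5 h 3 min
Thu: 6:45 AM–5:19 PM = 10 h 34 min; less 30 min break → 10 h 4 min
Fri: 11:23 AM–3:42 PM = 4 h 19 min; less 30 min break → 3 h 49 min
Sat: 9:55 AM–5:36 PM = 7 h 41 min; less 30 min break → 7 h 11 min
Sun: 10:15 AM–7:41 PM = 9 h 26 min; less 30 min break → 8 h 56 min
Total: 6 h 16 min + 4 h 31 min + 5 h 3 min + 10 h 4 min + 3 h 49 min + 7 h 11 min + 8 h 56 min = 45 h 50 min.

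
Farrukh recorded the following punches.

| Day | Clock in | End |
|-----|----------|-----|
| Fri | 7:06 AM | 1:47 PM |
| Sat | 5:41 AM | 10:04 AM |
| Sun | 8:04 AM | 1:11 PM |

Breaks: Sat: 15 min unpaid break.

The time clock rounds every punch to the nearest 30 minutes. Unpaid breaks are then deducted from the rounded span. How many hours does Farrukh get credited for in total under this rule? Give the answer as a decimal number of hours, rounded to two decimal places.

Fri: in 7:06 AM→7:00 AM, out 1:47 PM→2:00 PM; 7 h 0 min
Sat: in 5:41 AM→5:30 AM, out 10:04 AM→10:00 AM; 4 h 30 min − 15 min = 4 h 15 min
Sun: in 8:04 AM→8:00 AM, out 1:11 PM→1:00 PM; 5 h 0 min
Total credited: 16 h 15 min.

16.25 hours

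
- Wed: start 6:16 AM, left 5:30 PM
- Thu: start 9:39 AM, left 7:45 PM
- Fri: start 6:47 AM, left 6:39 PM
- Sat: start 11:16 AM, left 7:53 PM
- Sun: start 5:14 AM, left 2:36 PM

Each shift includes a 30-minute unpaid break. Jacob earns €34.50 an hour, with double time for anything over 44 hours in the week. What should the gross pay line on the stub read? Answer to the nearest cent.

€1841.15

Wed: 6:16 AM–5:30 PM = 11 h 14 min; less 30 min break → 10 h 44 min
Thu: 9:39 AM–7:45 PM = 10 h 6 min; less 30 min break → 9 h 36 min
Fri: 6:47 AM–6:39 PM = 11 h 52 min; less 30 min break → 11 h 22 min
Sat: 11:16 AM–7:53 PM = 8 h 37 min; less 30 min break → 8 h 7 min
Sun: 5:14 AM–2:36 PM = 9 h 22 min; less 30 min break → 8 h 52 min
Total worked: 48 h 41 min = 2921 min.
Regular 44 h 0 min = 2640 min at €34.50/h; overtime 4 h 41 min = 281 min at €69.00/h.
Pay = (2640 × €34.50 + 281 × €69.00) ÷ 60 = €1841.15.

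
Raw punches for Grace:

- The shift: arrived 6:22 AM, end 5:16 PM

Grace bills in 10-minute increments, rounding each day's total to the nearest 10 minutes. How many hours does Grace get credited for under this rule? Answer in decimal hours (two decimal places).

The shift: 6:22 AM–5:16 PM = 10 h 54 min → rounds to 10 h 50 min

10.83 hours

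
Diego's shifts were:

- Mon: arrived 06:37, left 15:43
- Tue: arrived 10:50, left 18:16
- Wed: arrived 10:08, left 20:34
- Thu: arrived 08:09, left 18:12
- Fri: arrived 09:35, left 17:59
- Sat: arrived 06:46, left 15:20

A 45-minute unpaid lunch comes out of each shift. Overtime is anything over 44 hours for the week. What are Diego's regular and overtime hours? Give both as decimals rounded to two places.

Regular 44.00 hours, overtime 5.48 hours

Mon: 06:37–15:43 = 9 h 6 min; less 45 min break → 8 h 21 min
Tue: 10:50–18:16 = 7 h 26 min; less 45 min break → 6 h 41 min
Wed: 10:08–20:34 = 10 h 26 min; less 45 min break → 9 h 41 min
Thu: 08:09–18:12 = 10 h 3 min; less 45 min break → 9 h 18 min
Fri: 09:35–17:59 = 8 h 24 min; less 45 min break → 7 h 39 min
Sat: 06:46–15:20 = 8 h 34 min; less 45 min break → 7 h 49 min
Total worked: 49 h 29 min = 49.48 h.
Threshold 44 h → overtime 5 h 29 min, regular 44 h 0 min.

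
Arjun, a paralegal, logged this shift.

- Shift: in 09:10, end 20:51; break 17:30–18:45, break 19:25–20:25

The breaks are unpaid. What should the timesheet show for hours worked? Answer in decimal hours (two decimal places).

Shift: 09:10–20:51 = 11 h 41 min; less 135 min break → 9 h 26 min

9.43 hours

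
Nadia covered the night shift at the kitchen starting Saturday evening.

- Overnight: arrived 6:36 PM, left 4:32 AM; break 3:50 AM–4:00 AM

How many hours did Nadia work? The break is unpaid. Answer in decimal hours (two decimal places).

9.77 hours

Overnight: 6:36 PM → midnight = 5 h 24 min; midnight → 4:32 AM = 4 h 32 min; span 9 h 56 min; less 10 min break → 9 h 46 min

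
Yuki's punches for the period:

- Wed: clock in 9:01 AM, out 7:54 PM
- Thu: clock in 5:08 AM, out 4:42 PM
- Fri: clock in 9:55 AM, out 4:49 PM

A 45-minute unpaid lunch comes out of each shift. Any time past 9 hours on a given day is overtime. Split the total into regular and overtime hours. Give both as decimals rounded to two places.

Wed: 9:01 AM–7:54 PM = 10 h 53 min; less 45 min break → 10 h 8 min
Thu: 5:08 AM–4:42 PM = 11 h 34 min; less 45 min break → 10 h 49 min
Fri: 9:55 AM–4:49 PM = 6 h 54 min; less 45 min break → 6 h 9 min
Wed reg 9 h 0 min / OT 1 h 8 min; Thu reg 9 h 0 min / OT 1 h 49 min; Fri reg 6 h 9 min / OT 0 h 0 min.
Totals: regular 24 h 9 min, overtime 2 h 57 min.

Regular 24.15 hours, overtime 2.95 hours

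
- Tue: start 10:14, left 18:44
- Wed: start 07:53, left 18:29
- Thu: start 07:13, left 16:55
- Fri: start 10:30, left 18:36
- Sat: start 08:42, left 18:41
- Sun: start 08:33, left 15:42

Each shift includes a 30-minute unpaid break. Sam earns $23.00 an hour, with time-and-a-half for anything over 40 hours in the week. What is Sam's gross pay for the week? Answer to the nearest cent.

$1300.65

Tue: 10:14–18:44 = 8 h 30 min; less 30 min break → 8 h 0 min
Wed: 07:53–18:29 = 10 h 36 min; less 30 min break → 10 h 6 min
Thu: 07:13–16:55 = 9 h 42 min; less 30 min break → 9 h 12 min
Fri: 10:30–18:36 = 8 h 6 min; less 30 min break → 7 h 36 min
Sat: 08:42–18:41 = 9 h 59 min; less 30 min break → 9 h 29 min
Sun: 08:33–15:42 = 7 h 9 min; less 30 min break → 6 h 39 min
Total worked: 51 h 2 min = 3062 min.
Regular 40 h 0 min = 2400 min at $23.00/h; overtime 11 h 2 min = 662 min at $34.50/h.
Pay = (2400 × $23.00 + 662 × $34.50) ÷ 60 = $1300.65.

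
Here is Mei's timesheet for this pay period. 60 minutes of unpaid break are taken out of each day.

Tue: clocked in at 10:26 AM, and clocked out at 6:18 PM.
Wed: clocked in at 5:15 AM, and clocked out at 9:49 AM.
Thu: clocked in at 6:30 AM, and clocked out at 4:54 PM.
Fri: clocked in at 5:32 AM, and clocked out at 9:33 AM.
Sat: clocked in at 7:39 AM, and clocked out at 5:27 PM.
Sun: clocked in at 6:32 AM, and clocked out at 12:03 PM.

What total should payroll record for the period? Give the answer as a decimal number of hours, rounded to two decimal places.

36.17 hours

Tue: 10:26 AM–6:18 PM = 7 h 52 min; less 60 min break → 6 h 52 min
Wed: 5:15 AM–9:49 AM = 4 h 34 min; less 60 min break → 3 h 34 min
Thu: 6:30 AM–4:54 PM = 10 h 24 min; less 60 min break → 9 h 24 min
Fri: 5:32 AM–9:33 AM = 4 h 1 min; less 60 min break → 3 h 1 min
Sat: 7:39 AM–5:27 PM = 9 h 48 min; less 60 min break → 8 h 48 min
Sun: 6:32 AM–12:03 PM = 5 h 31 min; less 60 min break → 4 h 31 min
Total: 6 h 52 min + 3 h 34 min + 9 h 24 min + 3 h 1 min + 8 h 48 min + 4 h 31 min = 36 h 10 min.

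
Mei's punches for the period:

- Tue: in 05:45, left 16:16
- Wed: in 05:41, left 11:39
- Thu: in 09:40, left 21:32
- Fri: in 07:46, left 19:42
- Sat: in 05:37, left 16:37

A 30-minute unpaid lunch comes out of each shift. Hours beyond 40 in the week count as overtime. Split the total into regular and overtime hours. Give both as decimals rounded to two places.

Regular 40.00 hours, overtime 8.78 hours

Tue: 05:45–16:16 = 10 h 31 min; less 30 min break → 10 h 1 min
Wed: 05:41–11:39 = 5 h 58 min; less 30 min break → 5 h 28 min
Thu: 09:40–21:32 = 11 h 52 min; less 30 min break → 11 h 22 min
Fri: 07:46–19:42 = 11 h 56 min; less 30 min break → 11 h 26 min
Sat: 05:37–16:37 = 11 h 0 min; less 30 min break → 10 h 30 min
Total worked: 48 h 47 min = 48.78 h.
Threshold 40 h → overtime 8 h 47 min, regular 40 h 0 min.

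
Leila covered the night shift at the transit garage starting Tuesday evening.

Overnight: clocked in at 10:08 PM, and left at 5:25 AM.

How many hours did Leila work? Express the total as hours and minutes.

Overnight: 10:08 PM → midnight = 1 h 52 min; midnight → 5:25 AM = 5 h 25 min; span 7 h 17 min

7 h 17 min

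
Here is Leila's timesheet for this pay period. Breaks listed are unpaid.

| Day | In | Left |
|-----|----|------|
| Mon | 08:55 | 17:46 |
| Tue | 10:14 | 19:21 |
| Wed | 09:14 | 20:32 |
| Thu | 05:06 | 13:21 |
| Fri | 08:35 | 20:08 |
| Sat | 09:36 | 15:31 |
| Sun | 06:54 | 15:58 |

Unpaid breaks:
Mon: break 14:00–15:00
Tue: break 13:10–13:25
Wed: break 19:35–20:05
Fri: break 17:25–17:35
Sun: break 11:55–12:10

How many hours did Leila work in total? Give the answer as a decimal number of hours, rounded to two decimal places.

Mon: 08:55–17:46 = 8 h 51 min; less 60 min break → 7 h 51 min
Tue: 10:14–19:21 = 9 h 7 min; less 15 min break → 8 h 52 min
Wed: 09:14–20:32 = 11 h 18 min; less 30 min break → 10 h 48 min
Thu: 05:06–13:21 = 8 h 15 min
Fri: 08:35–20:08 = 11 h 33 min; less 10 min break → 11 h 23 min
Sat: 09:36–15:31 = 5 h 55 min
Sun: 06:54–15:58 = 9 h 4 min; less 15 min break → 8 h 49 min
Total: 7 h 51 min + 8 h 52 min + 10 h 48 min + 8 h 15 min + 11 h 23 min + 5 h 55 min + 8 h 49 min = 61 h 53 min.

61.88 hours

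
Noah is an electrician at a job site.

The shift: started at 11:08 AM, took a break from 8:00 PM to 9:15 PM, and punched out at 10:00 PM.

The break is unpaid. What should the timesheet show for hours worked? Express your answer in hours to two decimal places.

9.62 hours

The shift: 11:08 AM–10:00 PM = 10 h 52 min; less 75 min break → 9 h 37 min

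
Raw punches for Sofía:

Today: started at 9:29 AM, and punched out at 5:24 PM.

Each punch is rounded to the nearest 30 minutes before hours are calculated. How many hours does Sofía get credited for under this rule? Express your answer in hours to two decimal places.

8.00 hours

Today: in 9:29 AM→9:30 AM, out 5:24 PM→5:30 PM; 8 h 0 min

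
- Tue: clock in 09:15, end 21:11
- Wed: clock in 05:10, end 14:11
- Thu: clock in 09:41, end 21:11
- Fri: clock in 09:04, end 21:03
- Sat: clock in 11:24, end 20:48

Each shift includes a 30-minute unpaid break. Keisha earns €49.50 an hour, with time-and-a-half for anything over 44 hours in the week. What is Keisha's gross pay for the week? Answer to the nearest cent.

Tue: 09:15–21:11 = 11 h 56 min; less 30 min break → 11 h 26 min
Wed: 05:10–14:11 = 9 h 1 min; less 30 min break → 8 h 31 min
Thu: 09:41–21:11 = 11 h 30 min; less 30 min break → 11 h 0 min
Fri: 09:04–21:03 = 11 h 59 min; less 30 min break → 11 h 29 min
Sat: 11:24–20:48 = 9 h 24 min; less 30 min break → 8 h 54 min
Total worked: 51 h 20 min = 3080 min.
Regular 44 h 0 min = 2640 min at €49.50/h; overtime 7 h 20 min = 440 min at €74.25/h.
Pay = (2640 × €49.50 + 440 × €74.25) ÷ 60 = €2722.50.

€2722.50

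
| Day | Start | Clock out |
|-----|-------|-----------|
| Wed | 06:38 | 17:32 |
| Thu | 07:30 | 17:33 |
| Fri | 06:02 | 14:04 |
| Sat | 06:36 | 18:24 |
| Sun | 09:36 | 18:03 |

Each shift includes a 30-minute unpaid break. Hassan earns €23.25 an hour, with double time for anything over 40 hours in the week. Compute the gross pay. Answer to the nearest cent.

€1243.10

Wed: 06:38–17:32 = 10 h 54 min; less 30 min break → 10 h 24 min
Thu: 07:30–17:33 = 10 h 3 min; less 30 min break → 9 h 33 min
Fri: 06:02–14:04 = 8 h 2 min; less 30 min break → 7 h 32 min
Sat: 06:36–18:24 = 11 h 48 min; less 30 min break → 11 h 18 min
Sun: 09:36–18:03 = 8 h 27 min; less 30 min break → 7 h 57 min
Total worked: 46 h 44 min = 2804 min.
Regular 40 h 0 min = 2400 min at €23.25/h; overtime 6 h 44 min = 404 min at €46.50/h.
Pay = (2400 × €23.25 + 404 × €46.50) ÷ 60 = €1243.10.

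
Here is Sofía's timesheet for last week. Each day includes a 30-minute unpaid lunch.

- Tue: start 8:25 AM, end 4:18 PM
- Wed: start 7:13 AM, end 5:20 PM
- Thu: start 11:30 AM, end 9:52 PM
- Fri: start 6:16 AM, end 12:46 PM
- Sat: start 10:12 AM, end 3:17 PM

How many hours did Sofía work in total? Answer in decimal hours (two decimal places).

Tue: 8:25 AM–4:18 PM = 7 h 53 min; less 30 min break → 7 h 23 min
Wed: 7:13 AM–5:20 PM = 10 h 7 min; less 30 min break → 9 h 37 min
Thu: 11:30 AM–9:52 PM = 10 h 22 min; less 30 min break → 9 h 52 min
Fri: 6:16 AM–12:46 PM = 6 h 30 min; less 30 min break → 6 h 0 min
Sat: 10:12 AM–3:17 PM = 5 h 5 min; less 30 min break → 4 h 35 min
Total: 7 h 23 min + 9 h 37 min + 9 h 52 min + 6 h 0 min + 4 h 35 min = 37 h 27 min.

37.45 hours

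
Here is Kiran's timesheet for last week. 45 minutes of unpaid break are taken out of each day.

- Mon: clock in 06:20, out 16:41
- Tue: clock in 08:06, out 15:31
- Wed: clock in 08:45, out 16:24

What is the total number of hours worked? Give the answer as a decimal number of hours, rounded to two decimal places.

Mon: 06:20–16:41 = 10 h 21 min; less 45 min break → 9 h 36 min
Tue: 08:06–15:31 = 7 h 25 min; less 45 min break → 6 h 40 min
Wed: 08:45–16:24 = 7 h 39 min; less 45 min break → 6 h 54 min
Total: 9 h 36 min + 6 h 40 min + 6 h 54 min = 23 h 10 min.

23.17 hours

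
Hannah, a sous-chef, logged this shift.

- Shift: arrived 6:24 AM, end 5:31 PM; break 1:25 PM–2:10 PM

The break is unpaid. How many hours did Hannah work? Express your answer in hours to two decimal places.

10.37 hours

Shift: 6:24 AM–5:31 PM = 11 h 7 min; less 45 min break → 10 h 22 min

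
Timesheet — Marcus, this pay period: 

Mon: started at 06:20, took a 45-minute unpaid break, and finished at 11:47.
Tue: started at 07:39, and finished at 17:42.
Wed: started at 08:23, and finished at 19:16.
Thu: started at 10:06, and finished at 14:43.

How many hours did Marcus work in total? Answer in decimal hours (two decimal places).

30.25 hours

Mon: 06:20–11:47 = 5 h 27 min; less 45 min break → 4 h 42 min
Tue: 07:39–17:42 = 10 h 3 min
Wed: 08:23–19:16 = 10 h 53 min
Thu: 10:06–14:43 = 4 h 37 min
Total: 4 h 42 min + 10 h 3 min + 10 h 53 min + 4 h 37 min = 30 h 15 min.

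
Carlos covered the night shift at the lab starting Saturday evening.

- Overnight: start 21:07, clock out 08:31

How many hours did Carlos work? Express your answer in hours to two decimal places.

11.40 hours

Overnight: 21:07 → midnight = 2 h 53 min; midnight → 08:31 = 8 h 31 min; span 11 h 24 min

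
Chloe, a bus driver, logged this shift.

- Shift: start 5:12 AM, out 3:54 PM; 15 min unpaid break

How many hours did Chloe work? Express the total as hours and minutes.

10 h 27 min

Shift: 5:12 AM–3:54 PM = 10 h 42 min; less 15 min break → 10 h 27 min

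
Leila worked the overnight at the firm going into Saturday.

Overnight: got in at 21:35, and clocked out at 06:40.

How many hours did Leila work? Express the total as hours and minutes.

Overnight: 21:35 → midnight = 2 h 25 min; midnight → 06:40 = 6 h 40 min; span 9 h 5 min

9 h 5 min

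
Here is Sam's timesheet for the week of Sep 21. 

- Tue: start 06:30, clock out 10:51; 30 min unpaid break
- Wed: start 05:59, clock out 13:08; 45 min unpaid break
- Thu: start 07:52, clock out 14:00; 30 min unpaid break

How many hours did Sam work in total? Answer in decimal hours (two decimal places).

15.88 hours

Tue: 06:30–10:51 = 4 h 21 min; less 30 min break → 3 h 51 min
Wed: 05:59–13:08 = 7 h 9 min; less 45 min break → 6 h 24 min
Thu: 07:52–14:00 = 6 h 8 min; less 30 min break → 5 h 38 min
Total: 3 h 51 min + 6 h 24 min + 5 h 38 min = 15 h 53 min.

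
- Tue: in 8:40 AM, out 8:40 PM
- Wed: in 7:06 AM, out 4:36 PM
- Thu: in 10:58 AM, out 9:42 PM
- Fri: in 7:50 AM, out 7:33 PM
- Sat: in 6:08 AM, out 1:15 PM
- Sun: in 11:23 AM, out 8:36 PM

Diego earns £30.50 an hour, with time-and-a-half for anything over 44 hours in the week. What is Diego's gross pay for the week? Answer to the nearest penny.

Tue: 8:40 AM–8:40 PM = 12 h 0 min
Wed: 7:06 AM–4:36 PM = 9 h 30 min
Thu: 10:58 AM–9:42 PM = 10 h 44 min
Fri: 7:50 AM–7:33 PM = 11 h 43 min
Sat: 6:08 AM–1:15 PM = 7 h 7 min
Sun: 11:23 AM–8:36 PM = 9 h 13 min
Total worked: 60 h 17 min = 3617 min.
Regular 44 h 0 min = 2640 min at £30.50/h; overtime 16 h 17 min = 977 min at £45.75/h.
Pay = (2640 × £30.50 + 977 × £45.75) ÷ 60 = £2086.96.

£2086.96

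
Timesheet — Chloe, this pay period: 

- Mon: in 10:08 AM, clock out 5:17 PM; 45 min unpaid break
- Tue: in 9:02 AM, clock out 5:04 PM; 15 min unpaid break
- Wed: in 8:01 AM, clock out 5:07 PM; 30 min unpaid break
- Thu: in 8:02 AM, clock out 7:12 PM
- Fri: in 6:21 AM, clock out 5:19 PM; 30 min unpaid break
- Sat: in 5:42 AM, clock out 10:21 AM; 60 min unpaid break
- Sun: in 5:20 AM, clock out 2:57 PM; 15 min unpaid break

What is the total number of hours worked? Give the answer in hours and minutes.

57 h 26 min

Mon: 10:08 AM–5:17 PM = 7 h 9 min; less 45 min break → 6 h 24 min
Tue: 9:02 AM–5:04 PM = 8 h 2 min; less 15 min break → 7 h 47 min
Wed: 8:01 AM–5:07 PM = 9 h 6 min; less 30 min break → 8 h 36 min
Thu: 8:02 AM–7:12 PM = 11 h 10 min
Fri: 6:21 AM–5:19 PM = 10 h 58 min; less 30 min break → 10 h 28 min
Sat: 5:42 AM–10:21 AM = 4 h 39 min; less 60 min break → 3 h 39 min
Sun: 5:20 AM–2:57 PM = 9 h 37 min; less 15 min break → 9 h 22 min
Total: 6 h 24 min + 7 h 47 min + 8 h 36 min + 11 h 10 min + 10 h 28 min + 3 h 39 min + 9 h 22 min = 57 h 26 min.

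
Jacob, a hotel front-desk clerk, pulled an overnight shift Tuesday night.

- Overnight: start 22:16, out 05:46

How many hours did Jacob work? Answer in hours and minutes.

7 h 30 min

Overnight: 22:16 → midnight = 1 h 44 min; midnight → 05:46 = 5 h 46 min; span 7 h 30 min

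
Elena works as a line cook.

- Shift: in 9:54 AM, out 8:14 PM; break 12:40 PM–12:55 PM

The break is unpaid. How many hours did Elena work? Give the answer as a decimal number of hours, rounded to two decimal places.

Shift: 9:54 AM–8:14 PM = 10 h 20 min; less 15 min break → 10 h 5 min

10.08 hours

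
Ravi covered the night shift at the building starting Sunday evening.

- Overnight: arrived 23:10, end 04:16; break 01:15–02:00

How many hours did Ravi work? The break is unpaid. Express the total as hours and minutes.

4 h 21 min

Overnight: 23:10 → midnight = 0 h 50 min; midnight → 04:16 = 4 h 16 min; span 5 h 6 min; less 45 min break → 4 h 21 min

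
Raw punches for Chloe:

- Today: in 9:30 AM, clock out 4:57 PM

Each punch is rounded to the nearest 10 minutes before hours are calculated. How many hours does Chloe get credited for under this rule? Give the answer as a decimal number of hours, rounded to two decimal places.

Today: in 9:30 AM→9:30 AM, out 4:57 PM→5:00 PM; 7 h 30 min

7.50 hours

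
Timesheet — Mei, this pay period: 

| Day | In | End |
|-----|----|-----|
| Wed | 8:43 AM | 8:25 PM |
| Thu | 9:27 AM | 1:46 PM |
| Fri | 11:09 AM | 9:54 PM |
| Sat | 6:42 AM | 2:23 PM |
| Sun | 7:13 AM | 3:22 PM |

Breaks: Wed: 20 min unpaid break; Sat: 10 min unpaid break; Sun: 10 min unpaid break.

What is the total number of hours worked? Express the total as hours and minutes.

Wed: 8:43 AM–8:25 PM = 11 h 42 min; less 20 min break → 11 h 22 min
Thu: 9:27 AM–1:46 PM = 4 h 19 min
Fri: 11:09 AM–9:54 PM = 10 h 45 min
Sat: 6:42 AM–2:23 PM = 7 h 41 min; less 10 min break → 7 h 31 min
Sun: 7:13 AM–3:22 PM = 8 h 9 min; less 10 min break → 7 h 59 min
Total: 11 h 22 min + 4 h 19 min + 10 h 45 min + 7 h 31 min + 7 h 59 min = 41 h 56 min.

41 h 56 min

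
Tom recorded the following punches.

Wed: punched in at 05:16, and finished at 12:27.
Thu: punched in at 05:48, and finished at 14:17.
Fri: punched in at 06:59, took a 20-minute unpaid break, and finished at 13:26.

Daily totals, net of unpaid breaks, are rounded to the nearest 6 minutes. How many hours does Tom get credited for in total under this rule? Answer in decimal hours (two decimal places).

21.80 hours

Wed: 05:16–12:27 = 7 h 11 min → rounds to 7 h 12 min
Thu: 05:48–14:17 = 8 h 29 min → rounds to 8 h 30 min
Fri: 06:59–13:26 = 6 h 27 min − 20 min = 6 h 7 min → rounds to 6 h 6 min
Total credited: 21 h 48 min.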